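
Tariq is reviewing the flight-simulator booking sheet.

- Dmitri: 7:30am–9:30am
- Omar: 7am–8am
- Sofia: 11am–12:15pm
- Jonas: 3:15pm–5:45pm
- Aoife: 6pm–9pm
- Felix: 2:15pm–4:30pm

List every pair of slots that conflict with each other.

Dmitri & Omar, Felix & Jonas

Sorted by start: Omar, Dmitri, Sofia, Felix, Jonas, Aoife.
Dmitri starts before Omar ends → Omar and Dmitri overlap.
Sofia starts after Omar ends — done with Omar.
Sofia starts after Dmitri ends — done with Dmitri.
Felix starts after Sofia ends — done with Sofia.
Jonas starts before Felix ends → Felix and Jonas overlap.
Aoife starts after Felix ends.
Aoife starts after Jonas ends.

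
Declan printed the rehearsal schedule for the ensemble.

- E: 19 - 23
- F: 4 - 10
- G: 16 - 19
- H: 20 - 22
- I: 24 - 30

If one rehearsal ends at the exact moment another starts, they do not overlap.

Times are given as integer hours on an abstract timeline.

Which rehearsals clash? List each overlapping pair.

Sorted by start: F, G, E, H, I.
G starts after F ends — done with F.
E starts exactly when G ends (back-to-back, no overlap) — done with G.
H starts before E ends → E and H overlap.
I starts after E ends.
I starts after H ends.

E & H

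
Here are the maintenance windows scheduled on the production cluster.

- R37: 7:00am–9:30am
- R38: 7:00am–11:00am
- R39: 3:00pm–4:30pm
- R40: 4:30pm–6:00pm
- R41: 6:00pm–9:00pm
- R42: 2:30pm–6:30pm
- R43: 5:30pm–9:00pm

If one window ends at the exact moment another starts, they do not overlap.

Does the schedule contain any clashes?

Yes

Check each pair: they overlap iff neither finishes before the other starts.
Sorted by start: R37, R38, R42, R39, R40, R43, R41.
R38 starts before R37 ends → R37 and R38 overlap.
That's a conflict, so the schedule is not conflict-free.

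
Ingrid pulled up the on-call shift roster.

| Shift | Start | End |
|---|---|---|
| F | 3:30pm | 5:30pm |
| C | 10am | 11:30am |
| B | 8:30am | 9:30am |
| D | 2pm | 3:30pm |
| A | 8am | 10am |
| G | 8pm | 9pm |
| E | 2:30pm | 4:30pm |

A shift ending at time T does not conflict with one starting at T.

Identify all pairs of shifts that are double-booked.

Sorted by start: A, B, C, D, E, F, G.
B starts before A ends → A and B overlap.
C starts exactly when A ends (back-to-back, no overlap), so nothing later overlaps A either.
C starts after B ends, so nothing later overlaps B either.
D starts after C ends, so nothing later overlaps C either.
E starts before D ends → D and E overlap.
F starts exactly when D ends (back-to-back, no overlap), so nothing later overlaps D either.
F starts before E ends → E and F overlap.
G starts after E ends.
G starts after F ends.

A & B, D & E, E & F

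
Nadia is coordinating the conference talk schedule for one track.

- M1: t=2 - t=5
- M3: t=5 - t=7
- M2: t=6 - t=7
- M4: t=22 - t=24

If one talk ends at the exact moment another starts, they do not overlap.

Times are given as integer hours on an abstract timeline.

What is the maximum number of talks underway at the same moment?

Sort all start/end points and keep a running count:
t=2 start M1 → 1
t=5 end M1 → 0
t=5 start M3 → 1
t=6 start M2 → 2
t=7 end M2 → 1
t=7 end M3 → 0
t=22 start M4 → 1
t=24 end M4 → 0
Peak is 2, at t=6 (M2, M3).

2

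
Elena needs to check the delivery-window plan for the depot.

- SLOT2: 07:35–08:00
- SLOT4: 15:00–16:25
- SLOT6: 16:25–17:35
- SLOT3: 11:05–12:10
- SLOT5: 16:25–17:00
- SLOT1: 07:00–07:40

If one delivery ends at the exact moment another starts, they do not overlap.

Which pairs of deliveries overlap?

SLOT1 & SLOT2, SLOT5 & SLOT6

Check each pair: they overlap iff neither finishes before the other starts.
Sorted by start: SLOT1, SLOT2, SLOT3, SLOT4, SLOT5, SLOT6.
SLOT2 starts before SLOT1 ends → SLOT1 and SLOT2 overlap.
SLOT3 starts after SLOT1 ends — done with SLOT1.
SLOT3 starts after SLOT2 ends — done with SLOT2.
SLOT4 starts after SLOT3 ends — done with SLOT3.
SLOT5 starts exactly when SLOT4 ends (back-to-back, no overlap) — done with SLOT4.
SLOT6 starts before SLOT5 ends → SLOT5 and SLOT6 overlap.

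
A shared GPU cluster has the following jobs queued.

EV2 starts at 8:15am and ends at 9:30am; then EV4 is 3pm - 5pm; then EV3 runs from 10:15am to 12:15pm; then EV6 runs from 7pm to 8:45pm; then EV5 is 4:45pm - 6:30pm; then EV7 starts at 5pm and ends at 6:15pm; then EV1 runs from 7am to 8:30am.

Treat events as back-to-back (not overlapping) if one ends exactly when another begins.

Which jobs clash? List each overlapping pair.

Sorted by start: EV1, EV2, EV3, EV4, EV5, EV7, EV6.
EV2 starts before EV1 ends → EV1 and EV2 overlap.
EV3 starts after EV1 ends — done with EV1.
EV3 starts after EV2 ends — done with EV2.
EV4 starts after EV3 ends — done with EV3.
EV5 starts before EV4 ends → EV4 and EV5 overlap.
EV7 starts exactly when EV4 ends (back-to-back, no overlap) — done with EV4.
EV7 starts before EV5 ends → EV5 and EV7 overlap.
EV6 starts after EV5 ends.
EV6 starts after EV7 ends.

EV1 & EV2, EV4 & EV5, EV5 & EV7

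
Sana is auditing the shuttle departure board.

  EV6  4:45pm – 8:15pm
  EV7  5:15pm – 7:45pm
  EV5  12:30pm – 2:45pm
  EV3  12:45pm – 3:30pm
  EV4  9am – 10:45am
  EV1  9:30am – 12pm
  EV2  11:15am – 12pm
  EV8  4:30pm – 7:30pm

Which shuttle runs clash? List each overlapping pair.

Sorted by start: EV4, EV1, EV2, EV5, EV3, EV8, EV6, EV7.
EV1 starts before EV4 ends → EV4 and EV1 overlap.
EV2 starts after EV4 ends, so nothing later overlaps EV4 either.
EV2 starts before EV1 ends → EV1 and EV2 overlap.
EV5 starts after EV1 ends, so nothing later overlaps EV1 either.
EV5 starts after EV2 ends, so nothing later overlaps EV2 either.
EV3 starts before EV5 ends → EV5 and EV3 overlap.
EV8 starts after EV5 ends, so nothing later overlaps EV5 either.
EV8 starts after EV3 ends, so nothing later overlaps EV3 either.
EV6 starts before EV8 ends → EV8 and EV6 overlap.
EV7 starts before EV8 ends → EV8 and EV7 overlap.
EV7 starts before EV6 ends → EV6 and EV7 overlap.

EV1 & EV2, EV1 & EV4, EV3 & EV5, EV6 & EV7, EV6 & EV8, EV7 & EV8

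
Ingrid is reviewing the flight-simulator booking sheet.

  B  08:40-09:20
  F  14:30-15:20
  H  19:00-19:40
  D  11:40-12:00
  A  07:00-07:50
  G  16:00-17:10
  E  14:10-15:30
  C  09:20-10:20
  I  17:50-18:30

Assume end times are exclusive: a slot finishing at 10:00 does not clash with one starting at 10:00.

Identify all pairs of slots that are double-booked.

E & F

Sorted by start: A, B, C, D, E, F, G, I, H.
B starts after A ends, so A has no further overlaps.
C starts exactly when B ends (back-to-back, no overlap), so B has no further overlaps.
D starts after C ends, so C has no further overlaps.
E starts after D ends, so D has no further overlaps.
F starts before E ends → E and F overlap.
G starts after E ends, so E has no further overlaps.
G starts after F ends, so F has no further overlaps.
I starts after G ends, so G has no further overlaps.
H starts after I ends.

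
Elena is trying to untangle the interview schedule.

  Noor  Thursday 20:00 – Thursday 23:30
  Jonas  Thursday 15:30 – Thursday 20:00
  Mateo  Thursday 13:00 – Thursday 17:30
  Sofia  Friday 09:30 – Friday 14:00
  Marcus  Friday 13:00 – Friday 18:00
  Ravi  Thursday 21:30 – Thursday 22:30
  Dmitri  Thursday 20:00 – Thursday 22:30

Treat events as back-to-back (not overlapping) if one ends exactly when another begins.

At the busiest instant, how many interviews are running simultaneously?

3

Sweep the timeline, counting +1 at each start and −1 at each end (ends before starts at a tie):
Thursday 13:00 start Mateo → 1
Thursday 15:30 start Jonas → 2
Thursday 17:30 end Mateo → 1
Thursday 20:00 end Jonas → 0
Thursday 20:00 start Dmitri → 1
Thursday 20:00 start Noor → 2
Thursday 21:30 start Ravi → 3
Thursday 22:30 end Dmitri → 2
Thursday 22:30 end Ravi → 1
Thursday 23:30 end Noor → 0
Friday 09:30 start Sofia → 1
Friday 13:00 start Marcus → 2
Friday 14:00 end Sofia → 1
Friday 18:00 end Marcus → 0
Peak is 3, at Thursday 21:30 (Dmitri, Noor, Ravi).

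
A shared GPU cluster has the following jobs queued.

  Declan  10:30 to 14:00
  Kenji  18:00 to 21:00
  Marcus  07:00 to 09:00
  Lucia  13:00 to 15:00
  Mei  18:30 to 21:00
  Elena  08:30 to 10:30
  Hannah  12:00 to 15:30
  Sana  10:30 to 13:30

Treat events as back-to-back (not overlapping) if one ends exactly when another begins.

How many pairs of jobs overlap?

8

Sorted by start: Marcus, Elena, Sana, Declan, Hannah, Lucia, Kenji, Mei.
Elena starts before Marcus ends → Marcus and Elena overlap.
Sana starts after Marcus ends, so Marcus has no further overlaps.
Sana starts exactly when Elena ends (back-to-back, no overlap), so Elena has no further overlaps.
Declan starts before Sana ends → Sana and Declan overlap.
Hannah starts before Sana ends → Sana and Hannah overlap.
Lucia starts before Sana ends → Sana and Lucia overlap.
Kenji starts after Sana ends, so Sana has no further overlaps.
Hannah starts before Declan ends → Declan and Hannah overlap.
Lucia starts before Declan ends → Declan and Lucia overlap.
Kenji starts after Declan ends, so Declan has no further overlaps.
Lucia starts before Hannah ends → Hannah and Lucia overlap.
Kenji starts after Hannah ends, so Hannah has no further overlaps.
Kenji starts after Lucia ends, so Lucia has no further overlaps.
Mei starts before Kenji ends → Kenji and Mei overlap.
Overlapping pairs: Declan & Hannah, Declan & Lucia, Declan & Sana, Elena & Marcus, Hannah & Lucia, Hannah & Sana, Kenji & Mei, Lucia & Sana — 8 in total.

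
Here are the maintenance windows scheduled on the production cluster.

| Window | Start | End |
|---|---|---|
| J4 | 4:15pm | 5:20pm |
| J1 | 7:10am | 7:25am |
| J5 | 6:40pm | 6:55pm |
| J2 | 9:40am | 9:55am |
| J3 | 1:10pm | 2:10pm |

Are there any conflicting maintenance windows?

Sorted by start: J1, J2, J3, J4, J5.
J2 starts after J1 ends, so nothing later overlaps J1 either.
J3 starts after J2 ends, so nothing later overlaps J2 either.
J4 starts after J3 ends, so nothing later overlaps J3 either.
J5 starts after J4 ends.
Every pair is clear; the schedule has no overlaps.

No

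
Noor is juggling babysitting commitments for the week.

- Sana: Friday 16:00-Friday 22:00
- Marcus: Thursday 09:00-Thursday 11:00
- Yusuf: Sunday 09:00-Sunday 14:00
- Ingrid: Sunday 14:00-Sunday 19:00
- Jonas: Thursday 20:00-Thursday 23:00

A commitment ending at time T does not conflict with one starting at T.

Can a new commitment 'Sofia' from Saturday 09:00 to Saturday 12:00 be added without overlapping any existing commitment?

Yes — the slot is free

Marcus: ends Thursday 11:00 at or before Sofia starts Saturday 09:00 → clear.
Jonas: ends Thursday 23:00 at or before Sofia starts Saturday 09:00 → clear.
Sana: ends Friday 22:00 at or before Sofia starts Saturday 09:00 → clear.
Yusuf: starts Sunday 09:00 at or after Sofia ends Saturday 12:00 → clear.
Ingrid: starts Sunday 14:00 at or after Sofia ends Saturday 12:00 → clear.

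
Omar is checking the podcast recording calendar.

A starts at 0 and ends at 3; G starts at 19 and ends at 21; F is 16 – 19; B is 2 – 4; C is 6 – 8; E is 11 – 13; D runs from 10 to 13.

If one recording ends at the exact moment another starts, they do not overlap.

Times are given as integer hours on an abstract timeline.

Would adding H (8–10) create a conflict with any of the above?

No — it doesn't clash with anything

A: ends 3 at or before H starts 8 → clear.
B: ends 4 at or before H starts 8 → clear.
C: ends 8 at or before H starts 8 → clear.
D: starts 10 at or after H ends 10 → clear.
E: starts 11 at or after H ends 10 → clear.
F: starts 16 at or after H ends 10 → clear.
G: starts 19 at or after H ends 10 → clear.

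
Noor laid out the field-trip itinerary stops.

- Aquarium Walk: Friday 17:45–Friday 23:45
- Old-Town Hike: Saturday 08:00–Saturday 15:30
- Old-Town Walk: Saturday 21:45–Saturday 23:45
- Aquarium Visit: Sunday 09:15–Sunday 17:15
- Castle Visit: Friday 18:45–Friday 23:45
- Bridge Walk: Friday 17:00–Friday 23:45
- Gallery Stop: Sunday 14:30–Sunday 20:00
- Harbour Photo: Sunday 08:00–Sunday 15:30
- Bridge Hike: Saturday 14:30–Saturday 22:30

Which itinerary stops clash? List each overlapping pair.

Aquarium Visit & Gallery Stop, Aquarium Visit & Harbour Photo, Aquarium Walk & Bridge Walk, Aquarium Walk & Castle Visit, Bridge Hike & Old-Town Hike, Bridge Hike & Old-Town Walk, Bridge Walk & Castle Visit, Gallery Stop & Harbour Photo

Sorted by start: Bridge Walk, Aquarium Walk, Castle Visit, Old-Town Hike, Bridge Hike, Old-Town Walk, Harbour Photo, Aquarium Visit, Gallery Stop.
Aquarium Walk starts before Bridge Walk ends → Bridge Walk and Aquarium Walk overlap.
Castle Visit starts before Bridge Walk ends → Bridge Walk and Castle Visit overlap.
Old-Town Hike starts after Bridge Walk ends; Bridge Walk is clear from here.
Castle Visit starts before Aquarium Walk ends → Aquarium Walk and Castle Visit overlap.
Old-Town Hike starts after Aquarium Walk ends; Aquarium Walk is clear from here.
Old-Town Hike starts after Castle Visit ends; Castle Visit is clear from here.
Bridge Hike starts before Old-Town Hike ends → Old-Town Hike and Bridge Hike overlap.
Old-Town Walk starts after Old-Town Hike ends; Old-Town Hike is clear from here.
Old-Town Walk starts before Bridge Hike ends → Bridge Hike and Old-Town Walk overlap.
Harbour Photo starts after Bridge Hike ends; Bridge Hike is clear from here.
Harbour Photo starts after Old-Town Walk ends; Old-Town Walk is clear from here.
Aquarium Visit starts before Harbour Photo ends → Harbour Photo and Aquarium Visit overlap.
Gallery Stop starts before Harbour Photo ends → Harbour Photo and Gallery Stop overlap.
Gallery Stop starts before Aquarium Visit ends → Aquarium Visit and Gallery Stop overlap.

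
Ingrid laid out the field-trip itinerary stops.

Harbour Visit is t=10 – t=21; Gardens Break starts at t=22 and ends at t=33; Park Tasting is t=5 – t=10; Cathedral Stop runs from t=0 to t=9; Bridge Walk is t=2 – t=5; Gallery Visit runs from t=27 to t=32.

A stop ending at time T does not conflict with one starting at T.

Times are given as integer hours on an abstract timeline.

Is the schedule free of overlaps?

Sorted by start: Cathedral Stop, Bridge Walk, Park Tasting, Harbour Visit, Gardens Break, Gallery Visit.
Bridge Walk starts before Cathedral Stop ends → Cathedral Stop and Bridge Walk overlap.
That's a conflict, so the schedule is not conflict-free.

No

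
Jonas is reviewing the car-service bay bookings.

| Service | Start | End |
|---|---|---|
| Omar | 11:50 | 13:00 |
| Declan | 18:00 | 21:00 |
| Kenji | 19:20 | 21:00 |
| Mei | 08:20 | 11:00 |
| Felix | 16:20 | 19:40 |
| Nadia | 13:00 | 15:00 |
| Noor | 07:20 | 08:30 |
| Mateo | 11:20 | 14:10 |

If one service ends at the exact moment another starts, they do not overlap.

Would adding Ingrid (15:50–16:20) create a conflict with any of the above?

Noor: ends 08:30 at or before Ingrid starts 15:50 → clear.
Mei: ends 11:00 at or before Ingrid starts 15:50 → clear.
Mateo: ends 14:10 at or before Ingrid starts 15:50 → clear.
Omar: ends 13:00 at or before Ingrid starts 15:50 → clear.
Nadia: ends 15:00 at or before Ingrid starts 15:50 → clear.
Felix: starts 16:20 at or after Ingrid ends 16:20 → clear.
Declan: starts 18:00 at or after Ingrid ends 16:20 → clear.
Kenji: starts 19:20 at or after Ingrid ends 16:20 → clear.

No — it doesn't clash with anything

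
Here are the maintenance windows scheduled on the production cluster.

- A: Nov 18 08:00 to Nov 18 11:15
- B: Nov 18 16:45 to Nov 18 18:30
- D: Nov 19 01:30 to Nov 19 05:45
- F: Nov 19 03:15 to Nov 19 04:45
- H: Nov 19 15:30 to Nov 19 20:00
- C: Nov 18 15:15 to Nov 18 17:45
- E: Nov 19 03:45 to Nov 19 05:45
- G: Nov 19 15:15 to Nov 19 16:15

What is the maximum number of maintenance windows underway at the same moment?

Sort all start/end points and keep a running count:
Nov 18 08:00 start A → 1
Nov 18 11:15 end A → 0
Nov 18 15:15 start C → 1
Nov 18 16:45 start B → 2
Nov 18 17:45 end C → 1
Nov 18 18:30 end B → 0
Nov 19 01:30 start D → 1
Nov 19 03:15 start F → 2
Nov 19 03:45 start E → 3
Nov 19 04:45 end F → 2
Nov 19 05:45 end D → 1
Nov 19 05:45 end E → 0
Nov 19 15:15 start G → 1
Nov 19 15:30 start H → 2
Nov 19 16:15 end G → 1
Nov 19 20:00 end H → 0
Peak is 3, at Nov 19 03:45 (D, E, F).

3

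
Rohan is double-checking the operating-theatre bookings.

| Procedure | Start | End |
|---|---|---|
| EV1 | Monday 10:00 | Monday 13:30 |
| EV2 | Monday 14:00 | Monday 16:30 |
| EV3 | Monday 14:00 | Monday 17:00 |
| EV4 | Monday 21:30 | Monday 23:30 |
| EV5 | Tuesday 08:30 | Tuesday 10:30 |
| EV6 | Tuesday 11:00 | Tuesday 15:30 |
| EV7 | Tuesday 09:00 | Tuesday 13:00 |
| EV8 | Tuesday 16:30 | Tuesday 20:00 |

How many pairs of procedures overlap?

3

Sorted by start: EV1, EV2, EV3, EV4, EV5, EV7, EV6, EV8.
EV2 starts after EV1 ends; EV1 is clear from here.
EV3 starts before EV2 ends → EV2 and EV3 overlap.
EV4 starts after EV2 ends; EV2 is clear from here.
EV4 starts after EV3 ends; EV3 is clear from here.
EV5 starts after EV4 ends; EV4 is clear from here.
EV7 starts before EV5 ends → EV5 and EV7 overlap.
EV6 starts after EV5 ends; EV5 is clear from here.
EV6 starts before EV7 ends → EV7 and EV6 overlap.
EV8 starts after EV7 ends.
EV8 starts after EV6 ends.
Overlapping pairs: EV2 & EV3, EV5 & EV7, EV6 & EV7 — 3 in total.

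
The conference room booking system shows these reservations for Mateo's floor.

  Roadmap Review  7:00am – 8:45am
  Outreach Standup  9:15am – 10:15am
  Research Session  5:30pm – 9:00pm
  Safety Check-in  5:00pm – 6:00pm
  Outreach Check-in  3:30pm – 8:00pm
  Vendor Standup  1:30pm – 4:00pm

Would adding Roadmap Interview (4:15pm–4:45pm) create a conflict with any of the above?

Roadmap Review: ends 8:45am at or before Roadmap Interview starts 4:15pm → clear.
Outreach Standup: ends 10:15am at or before Roadmap Interview starts 4:15pm → clear.
Vendor Standup: ends 4:00pm at or before Roadmap Interview starts 4:15pm → clear.
Outreach Check-in: starts 3:30pm before Roadmap Interview ends 4:45pm, and ends 8:00pm after Roadmap Interview starts 4:15pm → overlap.
Safety Check-in: starts 5:00pm at or after Roadmap Interview ends 4:45pm → clear.
Research Session: starts 5:30pm at or after Roadmap Interview ends 4:45pm → clear.
Roadmap Interview overlaps Outreach Check-in.

Yes — it overlaps Outreach Check-in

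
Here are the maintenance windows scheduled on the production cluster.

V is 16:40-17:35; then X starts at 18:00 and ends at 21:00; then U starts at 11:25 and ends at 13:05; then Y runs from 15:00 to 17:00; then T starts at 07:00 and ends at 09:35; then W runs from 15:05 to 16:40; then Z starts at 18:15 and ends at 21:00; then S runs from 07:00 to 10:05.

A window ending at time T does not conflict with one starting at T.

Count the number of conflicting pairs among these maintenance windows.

Two intervals overlap when each starts before the other ends.
Sorted by start: S, T, U, Y, W, V, X, Z.
T starts before S ends → S and T overlap.
U starts after S ends, so S has no further overlaps.
U starts after T ends, so T has no further overlaps.
Y starts after U ends, so U has no further overlaps.
W starts before Y ends → Y and W overlap.
V starts before Y ends → Y and V overlap.
X starts after Y ends, so Y has no further overlaps.
V starts exactly when W ends (back-to-back, no overlap), so W has no further overlaps.
X starts after V ends, so V has no further overlaps.
Z starts before X ends → X and Z overlap.
Overlapping pairs: S & T, V & Y, W & Y, X & Z — 4 in total.

4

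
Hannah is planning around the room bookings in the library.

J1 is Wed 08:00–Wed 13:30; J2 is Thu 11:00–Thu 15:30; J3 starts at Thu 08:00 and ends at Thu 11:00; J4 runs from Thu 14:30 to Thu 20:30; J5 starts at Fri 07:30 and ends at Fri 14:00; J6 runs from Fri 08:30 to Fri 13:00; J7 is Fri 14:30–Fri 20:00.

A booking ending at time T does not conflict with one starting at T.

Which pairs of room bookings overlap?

J2 & J4, J5 & J6

Sorted by start: J1, J3, J2, J4, J5, J6, J7.
J3 starts after J1 ends, so nothing later overlaps J1 either.
J2 starts exactly when J3 ends (back-to-back, no overlap), so nothing later overlaps J3 either.
J4 starts before J2 ends → J2 and J4 overlap.
J5 starts after J2 ends, so nothing later overlaps J2 either.
J5 starts after J4 ends, so nothing later overlaps J4 either.
J6 starts before J5 ends → J5 and J6 overlap.
J7 starts after J5 ends.
J7 starts after J6 ends.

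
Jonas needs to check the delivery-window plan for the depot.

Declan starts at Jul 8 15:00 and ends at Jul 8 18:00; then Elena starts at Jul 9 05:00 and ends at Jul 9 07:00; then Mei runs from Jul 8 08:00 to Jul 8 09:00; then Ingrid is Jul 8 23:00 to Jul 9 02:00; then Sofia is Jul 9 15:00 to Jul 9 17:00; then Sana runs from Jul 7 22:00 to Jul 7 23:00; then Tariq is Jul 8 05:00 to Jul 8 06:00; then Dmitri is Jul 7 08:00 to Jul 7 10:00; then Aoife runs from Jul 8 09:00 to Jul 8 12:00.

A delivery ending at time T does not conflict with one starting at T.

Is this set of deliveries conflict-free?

Two intervals overlap when each starts before the other ends.
Sorted by start: Dmitri, Sana, Tariq, Mei, Aoife, Declan, Ingrid, Elena, Sofia.
Sana starts after Dmitri ends; Dmitri is clear from here.
Tariq starts after Sana ends; Sana is clear from here.
Mei starts after Tariq ends; Tariq is clear from here.
Aoife starts exactly when Mei ends (back-to-back, no overlap); Mei is clear from here.
Declan starts after Aoife ends; Aoife is clear from here.
Ingrid starts after Declan ends; Declan is clear from here.
Elena starts after Ingrid ends; Ingrid is clear from here.
Sofia starts after Elena ends.
Every pair is clear; the schedule has no overlaps.

Yes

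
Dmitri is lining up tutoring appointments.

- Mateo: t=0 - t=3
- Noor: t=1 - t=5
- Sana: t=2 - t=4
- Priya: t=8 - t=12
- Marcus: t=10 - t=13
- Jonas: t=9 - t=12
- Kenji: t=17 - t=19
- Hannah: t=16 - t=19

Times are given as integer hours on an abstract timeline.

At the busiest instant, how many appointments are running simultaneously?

Sort all start/end points and keep a running count:
t=0 start Mateo → 1
t=1 start Noor → 2
t=2 start Sana → 3
t=3 end Mateo → 2
t=4 end Sana → 1
t=5 end Noor → 0
t=8 start Priya → 1
t=9 start Jonas → 2
t=10 start Marcus → 3
t=12 end Jonas → 2
t=12 end Priya → 1
t=13 end Marcus → 0
t=16 start Hannah → 1
t=17 start Kenji → 2
t=19 end Hannah → 1
t=19 end Kenji → 0
Peak is 3, at t=2 (Mateo, Noor, Sana).

3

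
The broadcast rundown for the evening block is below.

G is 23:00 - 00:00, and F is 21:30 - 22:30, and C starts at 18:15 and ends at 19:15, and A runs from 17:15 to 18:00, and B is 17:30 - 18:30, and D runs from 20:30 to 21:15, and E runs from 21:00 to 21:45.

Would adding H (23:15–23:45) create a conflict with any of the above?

Yes — it overlaps G

A: ends 18:00 at or before H starts 23:15 → clear.
B: ends 18:30 at or before H starts 23:15 → clear.
C: ends 19:15 at or before H starts 23:15 → clear.
D: ends 21:15 at or before H starts 23:15 → clear.
E: ends 21:45 at or before H starts 23:15 → clear.
F: ends 22:30 at or before H starts 23:15 → clear.
G: starts 23:00 before H ends 23:45, and ends 00:00 after H starts 23:15 → overlap.
H overlaps G.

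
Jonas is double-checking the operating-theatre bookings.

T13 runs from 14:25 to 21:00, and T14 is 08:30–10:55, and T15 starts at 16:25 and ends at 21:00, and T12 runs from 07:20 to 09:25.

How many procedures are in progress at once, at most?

Walk through starts and ends in time order (an end at T is processed before a start at T):
07:20 start T12 → 1
08:30 start T14 → 2
09:25 end T12 → 1
10:55 end T14 → 0
14:25 start T13 → 1
16:25 start T15 → 2
21:00 end T13 → 1
21:00 end T15 → 0
Peak is 2, at 08:30 (T12, T14).

2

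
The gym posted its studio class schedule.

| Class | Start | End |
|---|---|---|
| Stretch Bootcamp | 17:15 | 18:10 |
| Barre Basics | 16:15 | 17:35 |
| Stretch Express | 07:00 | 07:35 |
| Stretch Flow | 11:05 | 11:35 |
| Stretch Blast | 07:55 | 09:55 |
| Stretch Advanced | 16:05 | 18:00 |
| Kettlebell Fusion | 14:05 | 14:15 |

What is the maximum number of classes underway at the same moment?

Walk through starts and ends in time order (an end at T is processed before a start at T):
07:00 start Stretch Express → 1
07:35 end Stretch Express → 0
07:55 start Stretch Blast → 1
09:55 end Stretch Blast → 0
11:05 start Stretch Flow → 1
11:35 end Stretch Flow → 0
14:05 start Kettlebell Fusion → 1
14:15 end Kettlebell Fusion → 0
16:05 start Stretch Advanced → 1
16:15 start Barre Basics → 2
17:15 start Stretch Bootcamp → 3
17:35 end Barre Basics → 2
18:00 end Stretch Advanced → 1
18:10 end Stretch Bootcamp → 0
Peak is 3, at 17:15 (Barre Basics, Stretch Advanced, Stretch Bootcamp).

3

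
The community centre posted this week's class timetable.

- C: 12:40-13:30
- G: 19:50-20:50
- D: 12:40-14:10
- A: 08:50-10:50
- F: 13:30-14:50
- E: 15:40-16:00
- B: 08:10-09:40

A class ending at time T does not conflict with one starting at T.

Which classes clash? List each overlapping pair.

A & B, C & D, D & F

Two intervals overlap when each starts before the other ends.
Sorted by start: B, A, C, D, F, E, G.
A starts before B ends → B and A overlap.
C starts after B ends, so B has no further overlaps.
C starts after A ends, so A has no further overlaps.
D starts before C ends → C and D overlap.
F starts exactly when C ends (back-to-back, no overlap), so C has no further overlaps.
F starts before D ends → D and F overlap.
E starts after D ends, so D has no further overlaps.
E starts after F ends, so F has no further overlaps.
G starts after E ends.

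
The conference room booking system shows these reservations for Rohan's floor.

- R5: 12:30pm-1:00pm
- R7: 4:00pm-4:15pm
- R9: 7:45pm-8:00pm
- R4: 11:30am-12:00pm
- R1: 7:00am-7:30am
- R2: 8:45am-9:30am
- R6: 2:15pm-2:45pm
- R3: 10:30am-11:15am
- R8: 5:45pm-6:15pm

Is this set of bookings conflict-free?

Sorted by start: R1, R2, R3, R4, R5, R6, R7, R8, R9.
R2 starts after R1 ends, so nothing later overlaps R1 either.
R3 starts after R2 ends, so nothing later overlaps R2 either.
R4 starts after R3 ends, so nothing later overlaps R3 either.
R5 starts after R4 ends, so nothing later overlaps R4 either.
R6 starts after R5 ends, so nothing later overlaps R5 either.
R7 starts after R6 ends, so nothing later overlaps R6 either.
R8 starts after R7 ends, so nothing later overlaps R7 either.
R9 starts after R8 ends.
Every pair is clear; the schedule has no overlaps.

Yes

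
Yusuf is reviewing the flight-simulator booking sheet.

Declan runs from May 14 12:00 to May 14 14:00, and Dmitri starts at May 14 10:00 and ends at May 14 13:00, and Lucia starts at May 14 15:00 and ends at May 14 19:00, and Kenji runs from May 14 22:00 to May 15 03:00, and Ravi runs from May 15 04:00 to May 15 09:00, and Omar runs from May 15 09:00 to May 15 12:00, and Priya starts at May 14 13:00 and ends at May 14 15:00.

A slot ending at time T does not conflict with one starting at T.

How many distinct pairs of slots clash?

2

Two intervals overlap when each starts before the other ends.
Sorted by start: Dmitri, Declan, Priya, Lucia, Kenji, Ravi, Omar.
Declan starts before Dmitri ends → Dmitri and Declan overlap.
Priya starts exactly when Dmitri ends (back-to-back, no overlap), so nothing later overlaps Dmitri either.
Priya starts before Declan ends → Declan and Priya overlap.
Lucia starts after Declan ends, so nothing later overlaps Declan either.
Lucia starts exactly when Priya ends (back-to-back, no overlap), so nothing later overlaps Priya either.
Kenji starts after Lucia ends, so nothing later overlaps Lucia either.
Ravi starts after Kenji ends, so nothing later overlaps Kenji either.
Omar starts exactly when Ravi ends (back-to-back, no overlap).
Overlapping pairs: Declan & Dmitri, Declan & Priya — 2 in total.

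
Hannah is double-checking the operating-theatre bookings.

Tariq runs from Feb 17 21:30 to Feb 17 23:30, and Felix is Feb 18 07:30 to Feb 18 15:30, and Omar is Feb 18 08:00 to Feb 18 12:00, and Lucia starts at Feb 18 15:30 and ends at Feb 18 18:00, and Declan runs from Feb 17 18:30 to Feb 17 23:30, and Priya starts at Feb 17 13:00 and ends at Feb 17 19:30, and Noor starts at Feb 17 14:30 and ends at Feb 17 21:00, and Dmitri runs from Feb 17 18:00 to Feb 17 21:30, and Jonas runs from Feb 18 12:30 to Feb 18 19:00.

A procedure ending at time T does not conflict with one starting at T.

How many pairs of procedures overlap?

Sorted by start: Priya, Noor, Dmitri, Declan, Tariq, Felix, Omar, Jonas, Lucia.
Noor starts before Priya ends → Priya and Noor overlap.
Dmitri starts before Priya ends → Priya and Dmitri overlap.
Declan starts before Priya ends → Priya and Declan overlap.
Tariq starts after Priya ends, so Priya has no further overlaps.
Dmitri starts before Noor ends → Noor and Dmitri overlap.
Declan starts before Noor ends → Noor and Declan overlap.
Tariq starts after Noor ends, so Noor has no further overlaps.
Declan starts before Dmitri ends → Dmitri and Declan overlap.
Tariq starts exactly when Dmitri ends (back-to-back, no overlap), so Dmitri has no further overlaps.
Tariq starts before Declan ends → Declan and Tariq overlap.
Felix starts after Declan ends, so Declan has no further overlaps.
Felix starts after Tariq ends, so Tariq has no further overlaps.
Omar starts before Felix ends → Felix and Omar overlap.
Jonas starts before Felix ends → Felix and Jonas overlap.
Lucia starts exactly when Felix ends (back-to-back, no overlap).
Jonas starts after Omar ends, so Omar has no further overlaps.
Lucia starts before Jonas ends → Jonas and Lucia overlap.
Overlapping pairs: Declan & Dmitri, Declan & Noor, Declan & Priya, Declan & Tariq, Dmitri & Noor, Dmitri & Priya, Felix & Jonas, Felix & Omar, Jonas & Lucia, Noor & Priya — 10 in total.

10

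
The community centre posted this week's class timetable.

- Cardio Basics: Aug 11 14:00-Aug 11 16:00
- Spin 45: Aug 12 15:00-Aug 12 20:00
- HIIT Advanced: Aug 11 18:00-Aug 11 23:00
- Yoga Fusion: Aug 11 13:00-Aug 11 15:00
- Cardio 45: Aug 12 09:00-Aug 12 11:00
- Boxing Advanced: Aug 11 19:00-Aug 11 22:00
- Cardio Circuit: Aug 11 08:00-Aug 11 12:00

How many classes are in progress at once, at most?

Sweep the timeline, counting +1 at each start and −1 at each end (ends before starts at a tie):
Aug 11 08:00 start Cardio Circuit → 1
Aug 11 12:00 end Cardio Circuit → 0
Aug 11 13:00 start Yoga Fusion → 1
Aug 11 14:00 start Cardio Basics → 2
Aug 11 15:00 end Yoga Fusion → 1
Aug 11 16:00 end Cardio Basics → 0
Aug 11 18:00 start HIIT Advanced → 1
Aug 11 19:00 start Boxing Advanced → 2
Aug 11 22:00 end Boxing Advanced → 1
Aug 11 23:00 end HIIT Advanced → 0
Aug 12 09:00 start Cardio 45 → 1
Aug 12 11:00 end Cardio 45 → 0
Aug 12 15:00 start Spin 45 → 1
Aug 12 20:00 end Spin 45 → 0
Peak is 2, at Aug 11 14:00 (Cardio Basics, Yoga Fusion).

2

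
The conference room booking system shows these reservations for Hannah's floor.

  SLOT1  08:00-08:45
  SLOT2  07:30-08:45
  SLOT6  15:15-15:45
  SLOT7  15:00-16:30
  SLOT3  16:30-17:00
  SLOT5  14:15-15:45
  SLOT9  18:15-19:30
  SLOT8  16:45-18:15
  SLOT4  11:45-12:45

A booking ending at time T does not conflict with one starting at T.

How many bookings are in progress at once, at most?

3

Sort all start/end points and keep a running count:
07:30 start SLOT2 → 1
08:00 start SLOT1 → 2
08:45 end SLOT1 → 1
08:45 end SLOT2 → 0
11:45 start SLOT4 → 1
12:45 end SLOT4 → 0
14:15 start SLOT5 → 1
15:00 start SLOT7 → 2
15:15 start SLOT6 → 3
15:45 end SLOT5 → 2
15:45 end SLOT6 → 1
16:30 end SLOT7 → 0
16:30 start SLOT3 → 1
16:45 start SLOT8 → 2
17:00 end SLOT3 → 1
18:15 end SLOT8 → 0
18:15 start SLOT9 → 1
19:30 end SLOT9 → 0
Peak is 3, at 15:15 (SLOT5, SLOT6, SLOT7).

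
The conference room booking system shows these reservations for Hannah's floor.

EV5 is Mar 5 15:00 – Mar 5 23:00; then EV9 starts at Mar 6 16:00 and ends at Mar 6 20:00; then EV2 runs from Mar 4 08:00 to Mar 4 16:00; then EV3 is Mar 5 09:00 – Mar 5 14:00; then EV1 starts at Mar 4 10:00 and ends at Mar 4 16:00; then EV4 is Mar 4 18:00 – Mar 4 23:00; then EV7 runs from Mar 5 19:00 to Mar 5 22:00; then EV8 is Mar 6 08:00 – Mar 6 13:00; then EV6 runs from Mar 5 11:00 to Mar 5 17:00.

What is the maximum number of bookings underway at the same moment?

Sort all start/end points and keep a running count:
Mar 4 08:00 start EV2 → 1
Mar 4 10:00 start EV1 → 2
Mar 4 16:00 end EV1 → 1
Mar 4 16:00 end EV2 → 0
Mar 4 18:00 start EV4 → 1
Mar 4 23:00 end EV4 → 0
Mar 5 09:00 start EV3 → 1
Mar 5 11:00 start EV6 → 2
Mar 5 14:00 end EV3 → 1
Mar 5 15:00 start EV5 → 2
Mar 5 17:00 end EV6 → 1
Mar 5 19:00 start EV7 → 2
Mar 5 22:00 end EV7 → 1
Mar 5 23:00 end EV5 → 0
Mar 6 08:00 start EV8 → 1
Mar 6 13:00 end EV8 → 0
Mar 6 16:00 start EV9 → 1
Mar 6 20:00 end EV9 → 0
Peak is 2, at Mar 4 10:00 (EV1, EV2).

2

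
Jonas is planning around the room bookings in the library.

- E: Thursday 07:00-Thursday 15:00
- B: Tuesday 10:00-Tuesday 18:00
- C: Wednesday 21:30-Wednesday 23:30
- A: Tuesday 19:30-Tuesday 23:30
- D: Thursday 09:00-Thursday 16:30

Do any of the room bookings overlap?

Sorted by start: B, A, C, E, D.
A starts after B ends, so B has no further overlaps.
C starts after A ends, so A has no further overlaps.
E starts after C ends, so C has no further overlaps.
D starts before E ends → E and D overlap.
That's a conflict, so the schedule is not conflict-free.

Yes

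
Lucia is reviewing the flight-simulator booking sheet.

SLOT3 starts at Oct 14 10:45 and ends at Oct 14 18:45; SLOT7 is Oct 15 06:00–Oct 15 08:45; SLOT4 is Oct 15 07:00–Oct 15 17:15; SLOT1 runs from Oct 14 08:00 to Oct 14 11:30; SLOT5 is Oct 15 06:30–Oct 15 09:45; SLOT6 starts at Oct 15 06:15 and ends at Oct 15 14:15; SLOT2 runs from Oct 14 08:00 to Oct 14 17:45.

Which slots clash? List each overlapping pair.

Sorted by start: SLOT1, SLOT2, SLOT3, SLOT7, SLOT6, SLOT5, SLOT4.
SLOT2 starts before SLOT1 ends → SLOT1 and SLOT2 overlap.
SLOT3 starts before SLOT1 ends → SLOT1 and SLOT3 overlap.
SLOT7 starts after SLOT1 ends, so SLOT1 has no further overlaps.
SLOT3 starts before SLOT2 ends → SLOT2 and SLOT3 overlap.
SLOT7 starts after SLOT2 ends, so SLOT2 has no further overlaps.
SLOT7 starts after SLOT3 ends, so SLOT3 has no further overlaps.
SLOT6 starts before SLOT7 ends → SLOT7 and SLOT6 overlap.
SLOT5 starts before SLOT7 ends → SLOT7 and SLOT5 overlap.
SLOT4 starts before SLOT7 ends → SLOT7 and SLOT4 overlap.
SLOT5 starts before SLOT6 ends → SLOT6 and SLOT5 overlap.
SLOT4 starts before SLOT6 ends → SLOT6 and SLOT4 overlap.
SLOT4 starts before SLOT5 ends → SLOT5 and SLOT4 overlap.

SLOT1 & SLOT2, SLOT1 & SLOT3, SLOT2 & SLOT3, SLOT4 & SLOT5, SLOT4 & SLOT6, SLOT4 & SLOT7, SLOT5 & SLOT6, SLOT5 & SLOT7, SLOT6 & SLOT7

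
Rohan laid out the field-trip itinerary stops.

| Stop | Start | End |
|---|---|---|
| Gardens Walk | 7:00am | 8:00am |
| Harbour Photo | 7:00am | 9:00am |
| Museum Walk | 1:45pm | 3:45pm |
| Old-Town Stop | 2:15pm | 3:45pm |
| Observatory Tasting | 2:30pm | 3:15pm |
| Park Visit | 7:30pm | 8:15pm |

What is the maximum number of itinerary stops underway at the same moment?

Walk through starts and ends in time order (an end at T is processed before a start at T):
7:00am start Gardens Walk → 1
7:00am start Harbour Photo → 2
8:00am end Gardens Walk → 1
9:00am end Harbour Photo → 0
1:45pm start Museum Walk → 1
2:15pm start Old-Town Stop → 2
2:30pm start Observatory Tasting → 3
3:15pm end Observatory Tasting → 2
3:45pm end Museum Walk → 1
3:45pm end Old-Town Stop → 0
7:30pm start Park Visit → 1
8:15pm end Park Visit → 0
Peak is 3, at 2:30pm (Museum Walk, Observatory Tasting, Old-Town Stop).

3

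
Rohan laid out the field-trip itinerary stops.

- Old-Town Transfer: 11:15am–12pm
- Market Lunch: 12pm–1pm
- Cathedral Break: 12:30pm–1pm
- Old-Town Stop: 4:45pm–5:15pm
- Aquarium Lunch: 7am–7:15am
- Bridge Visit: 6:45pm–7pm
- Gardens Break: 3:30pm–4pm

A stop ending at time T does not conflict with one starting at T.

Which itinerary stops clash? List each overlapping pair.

Cathedral Break & Market Lunch

Check each pair: they overlap iff neither finishes before the other starts.
Sorted by start: Aquarium Lunch, Old-Town Transfer, Market Lunch, Cathedral Break, Gardens Break, Old-Town Stop, Bridge Visit.
Old-Town Transfer starts after Aquarium Lunch ends, so Aquarium Lunch has no further overlaps.
Market Lunch starts exactly when Old-Town Transfer ends (back-to-back, no overlap), so Old-Town Transfer has no further overlaps.
Cathedral Break starts before Market Lunch ends → Market Lunch and Cathedral Break overlap.
Gardens Break starts after Market Lunch ends, so Market Lunch has no further overlaps.
Gardens Break starts after Cathedral Break ends, so Cathedral Break has no further overlaps.
Old-Town Stop starts after Gardens Break ends, so Gardens Break has no further overlaps.
Bridge Visit starts after Old-Town Stop ends.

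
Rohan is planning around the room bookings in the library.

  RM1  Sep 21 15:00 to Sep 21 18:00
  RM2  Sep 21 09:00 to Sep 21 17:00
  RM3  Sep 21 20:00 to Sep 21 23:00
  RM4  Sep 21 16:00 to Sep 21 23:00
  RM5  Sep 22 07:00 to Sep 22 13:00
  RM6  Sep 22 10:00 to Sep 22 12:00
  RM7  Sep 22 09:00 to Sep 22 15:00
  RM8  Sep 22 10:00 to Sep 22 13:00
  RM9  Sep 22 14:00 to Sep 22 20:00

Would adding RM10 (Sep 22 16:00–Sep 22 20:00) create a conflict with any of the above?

Yes — it overlaps RM9

RM2: ends Sep 21 17:00 at or before RM10 starts Sep 22 16:00 → clear.
RM1: ends Sep 21 18:00 at or before RM10 starts Sep 22 16:00 → clear.
RM4: ends Sep 21 23:00 at or before RM10 starts Sep 22 16:00 → clear.
RM3: ends Sep 21 23:00 at or before RM10 starts Sep 22 16:00 → clear.
RM5: ends Sep 22 13:00 at or before RM10 starts Sep 22 16:00 → clear.
RM7: ends Sep 22 15:00 at or before RM10 starts Sep 22 16:00 → clear.
RM6: ends Sep 22 12:00 at or before RM10 starts Sep 22 16:00 → clear.
RM8: ends Sep 22 13:00 at or before RM10 starts Sep 22 16:00 → clear.
RM9: starts Sep 22 14:00 before RM10 ends Sep 22 20:00, and ends Sep 22 20:00 after RM10 starts Sep 22 16:00 → overlap.
RM10 overlaps RM9.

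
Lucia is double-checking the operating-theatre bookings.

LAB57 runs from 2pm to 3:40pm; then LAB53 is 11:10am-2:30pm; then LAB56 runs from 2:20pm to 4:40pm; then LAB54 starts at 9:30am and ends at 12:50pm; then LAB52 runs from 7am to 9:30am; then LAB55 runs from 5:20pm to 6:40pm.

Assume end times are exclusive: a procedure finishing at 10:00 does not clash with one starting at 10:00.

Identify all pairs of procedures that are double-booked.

LAB53 & LAB54, LAB53 & LAB56, LAB53 & LAB57, LAB56 & LAB57

Two intervals overlap when each starts before the other ends.
Sorted by start: LAB52, LAB54, LAB53, LAB57, LAB56, LAB55.
LAB54 starts exactly when LAB52 ends (back-to-back, no overlap) — done with LAB52.
LAB53 starts before LAB54 ends → LAB54 and LAB53 overlap.
LAB57 starts after LAB54 ends — done with LAB54.
LAB57 starts before LAB53 ends → LAB53 and LAB57 overlap.
LAB56 starts before LAB53 ends → LAB53 and LAB56 overlap.
LAB55 starts after LAB53 ends.
LAB56 starts before LAB57 ends → LAB57 and LAB56 overlap.
LAB55 starts after LAB57 ends.
LAB55 starts after LAB56 ends.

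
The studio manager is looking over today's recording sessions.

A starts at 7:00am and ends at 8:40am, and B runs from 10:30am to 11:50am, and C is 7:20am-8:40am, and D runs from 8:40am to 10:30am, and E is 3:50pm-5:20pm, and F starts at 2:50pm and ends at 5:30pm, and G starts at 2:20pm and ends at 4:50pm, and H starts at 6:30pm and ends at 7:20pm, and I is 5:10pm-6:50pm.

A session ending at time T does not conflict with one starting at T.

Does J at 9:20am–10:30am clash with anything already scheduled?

A: ends 8:40am at or before J starts 9:20am → clear.
C: ends 8:40am at or before J starts 9:20am → clear.
D: starts 8:40am before J ends 10:30am, and ends 10:30am after J starts 9:20am → overlap.
B: starts 10:30am at or after J ends 10:30am → clear.
G: starts 2:20pm at or after J ends 10:30am → clear.
F: starts 2:50pm at or after J ends 10:30am → clear.
E: starts 3:50pm at or after J ends 10:30am → clear.
I: starts 5:10pm at or after J ends 10:30am → clear.
H: starts 6:30pm at or after J ends 10:30am → clear.
J overlaps D.

Yes — it overlaps D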